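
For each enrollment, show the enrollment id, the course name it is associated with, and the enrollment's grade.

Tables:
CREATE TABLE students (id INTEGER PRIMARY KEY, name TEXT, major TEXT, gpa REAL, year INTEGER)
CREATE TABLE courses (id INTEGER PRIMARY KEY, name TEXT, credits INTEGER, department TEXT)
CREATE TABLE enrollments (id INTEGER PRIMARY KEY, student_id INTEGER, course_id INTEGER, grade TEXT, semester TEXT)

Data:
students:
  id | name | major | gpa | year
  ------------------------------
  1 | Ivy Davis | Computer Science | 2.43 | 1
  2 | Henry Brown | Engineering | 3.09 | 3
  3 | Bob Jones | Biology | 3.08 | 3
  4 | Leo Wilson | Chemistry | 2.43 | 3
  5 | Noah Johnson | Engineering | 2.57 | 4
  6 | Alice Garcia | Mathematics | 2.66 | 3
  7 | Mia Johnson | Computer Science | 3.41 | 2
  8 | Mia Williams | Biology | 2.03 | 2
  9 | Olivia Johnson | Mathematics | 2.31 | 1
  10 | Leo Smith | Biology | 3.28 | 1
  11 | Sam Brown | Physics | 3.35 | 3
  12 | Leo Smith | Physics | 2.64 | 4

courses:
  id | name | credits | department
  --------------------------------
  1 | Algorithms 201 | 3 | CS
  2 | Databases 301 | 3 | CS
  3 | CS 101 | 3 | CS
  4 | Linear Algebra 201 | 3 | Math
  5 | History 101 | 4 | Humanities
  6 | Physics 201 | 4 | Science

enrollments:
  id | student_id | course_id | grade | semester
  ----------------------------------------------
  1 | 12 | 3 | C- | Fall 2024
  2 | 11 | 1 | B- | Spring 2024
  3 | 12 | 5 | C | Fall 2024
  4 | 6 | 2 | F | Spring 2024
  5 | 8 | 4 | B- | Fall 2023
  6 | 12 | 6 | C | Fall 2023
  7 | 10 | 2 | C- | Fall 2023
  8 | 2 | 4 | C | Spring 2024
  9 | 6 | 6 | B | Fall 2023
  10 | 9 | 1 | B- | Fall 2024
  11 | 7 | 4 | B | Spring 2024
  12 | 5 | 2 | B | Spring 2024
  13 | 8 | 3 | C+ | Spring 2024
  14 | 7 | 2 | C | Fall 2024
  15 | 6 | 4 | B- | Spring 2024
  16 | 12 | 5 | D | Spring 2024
SELECT c.id, p.name AS course, c.grade FROM enrollments c JOIN courses p ON c.course_id = p.id

Execution result:
id | course | grade
1 | CS 101 | C-
2 | Algorithms 201 | B-
3 | History 101 | C
4 | Databases 301 | F
5 | Linear Algebra 201 | B-
6 | Physics 201 | C
7 | Databases 301 | C-
8 | Linear Algebra 201 | C
9 | Physics 201 | B
10 | Algorithms 201 | B-
11 | Linear Algebra 201 | B
12 | Databases 301 | B
13 | CS 101 | C+
14 | Databases 301 | C
15 | Linear Algebra 201 | B-
16 | History 101 | D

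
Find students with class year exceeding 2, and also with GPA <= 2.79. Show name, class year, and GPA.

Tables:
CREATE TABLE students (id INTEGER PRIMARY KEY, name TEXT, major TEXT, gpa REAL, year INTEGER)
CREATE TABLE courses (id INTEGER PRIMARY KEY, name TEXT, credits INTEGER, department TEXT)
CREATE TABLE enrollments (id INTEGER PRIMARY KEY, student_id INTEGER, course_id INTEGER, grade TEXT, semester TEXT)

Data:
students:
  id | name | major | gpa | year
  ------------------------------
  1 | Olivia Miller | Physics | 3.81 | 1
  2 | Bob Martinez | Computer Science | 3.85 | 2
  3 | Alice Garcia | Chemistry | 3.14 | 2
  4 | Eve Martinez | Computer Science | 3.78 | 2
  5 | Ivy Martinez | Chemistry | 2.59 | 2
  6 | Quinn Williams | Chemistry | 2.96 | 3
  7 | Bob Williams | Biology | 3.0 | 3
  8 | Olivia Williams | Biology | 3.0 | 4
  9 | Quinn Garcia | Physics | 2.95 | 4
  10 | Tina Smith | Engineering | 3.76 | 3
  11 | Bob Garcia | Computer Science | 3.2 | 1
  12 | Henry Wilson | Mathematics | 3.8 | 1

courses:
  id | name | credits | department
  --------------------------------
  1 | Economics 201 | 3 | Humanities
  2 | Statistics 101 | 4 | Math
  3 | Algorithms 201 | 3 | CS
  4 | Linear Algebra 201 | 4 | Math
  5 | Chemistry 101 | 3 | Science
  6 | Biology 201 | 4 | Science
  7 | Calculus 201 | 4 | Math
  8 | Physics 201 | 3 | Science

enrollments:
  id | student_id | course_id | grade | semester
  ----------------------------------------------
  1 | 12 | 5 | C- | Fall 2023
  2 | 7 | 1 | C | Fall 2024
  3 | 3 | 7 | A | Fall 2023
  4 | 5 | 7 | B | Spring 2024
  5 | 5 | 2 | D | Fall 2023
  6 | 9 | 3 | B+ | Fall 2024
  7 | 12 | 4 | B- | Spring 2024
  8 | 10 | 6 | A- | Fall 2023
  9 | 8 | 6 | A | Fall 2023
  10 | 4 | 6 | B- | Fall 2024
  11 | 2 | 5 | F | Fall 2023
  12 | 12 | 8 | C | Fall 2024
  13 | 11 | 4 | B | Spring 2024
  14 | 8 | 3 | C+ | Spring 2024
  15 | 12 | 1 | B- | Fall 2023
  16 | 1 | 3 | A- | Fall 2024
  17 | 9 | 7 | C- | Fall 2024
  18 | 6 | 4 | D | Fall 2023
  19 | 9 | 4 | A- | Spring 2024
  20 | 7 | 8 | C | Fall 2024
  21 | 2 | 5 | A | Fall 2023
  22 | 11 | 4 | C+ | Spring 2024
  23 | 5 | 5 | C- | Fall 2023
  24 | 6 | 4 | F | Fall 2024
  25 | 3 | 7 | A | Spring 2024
SELECT name, year, gpa FROM students WHERE year > 2 AND gpa <= 2.79

Execution result:
(no rows)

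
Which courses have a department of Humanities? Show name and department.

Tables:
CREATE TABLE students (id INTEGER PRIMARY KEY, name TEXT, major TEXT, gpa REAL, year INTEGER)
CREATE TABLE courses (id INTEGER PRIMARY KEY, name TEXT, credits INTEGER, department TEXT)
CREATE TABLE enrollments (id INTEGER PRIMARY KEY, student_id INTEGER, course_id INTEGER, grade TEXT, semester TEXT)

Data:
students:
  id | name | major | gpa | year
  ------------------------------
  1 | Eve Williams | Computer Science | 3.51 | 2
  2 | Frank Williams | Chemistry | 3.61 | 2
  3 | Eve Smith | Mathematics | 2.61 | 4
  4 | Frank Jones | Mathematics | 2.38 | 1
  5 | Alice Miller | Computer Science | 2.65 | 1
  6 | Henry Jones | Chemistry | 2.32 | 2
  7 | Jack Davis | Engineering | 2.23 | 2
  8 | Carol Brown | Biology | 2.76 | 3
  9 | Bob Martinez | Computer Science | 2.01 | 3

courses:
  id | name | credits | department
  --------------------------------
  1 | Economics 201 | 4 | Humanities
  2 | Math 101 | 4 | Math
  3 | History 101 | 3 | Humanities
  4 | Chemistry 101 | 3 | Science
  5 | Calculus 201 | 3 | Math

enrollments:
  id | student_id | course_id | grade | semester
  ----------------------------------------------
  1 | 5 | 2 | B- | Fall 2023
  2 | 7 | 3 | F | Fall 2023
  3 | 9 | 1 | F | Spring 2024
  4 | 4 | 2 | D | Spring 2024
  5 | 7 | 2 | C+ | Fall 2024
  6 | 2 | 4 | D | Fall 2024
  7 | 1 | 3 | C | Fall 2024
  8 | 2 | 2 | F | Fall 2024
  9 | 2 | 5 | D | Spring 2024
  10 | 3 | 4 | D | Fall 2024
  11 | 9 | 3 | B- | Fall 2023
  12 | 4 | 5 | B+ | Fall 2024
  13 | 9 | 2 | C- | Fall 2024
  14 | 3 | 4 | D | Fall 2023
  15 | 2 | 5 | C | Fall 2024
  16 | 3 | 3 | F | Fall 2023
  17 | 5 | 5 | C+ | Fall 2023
SELECT name, department FROM courses WHERE department = 'Humanities'

Execution result:
name | department
Economics 201 | Humanities
History 101 | Humanities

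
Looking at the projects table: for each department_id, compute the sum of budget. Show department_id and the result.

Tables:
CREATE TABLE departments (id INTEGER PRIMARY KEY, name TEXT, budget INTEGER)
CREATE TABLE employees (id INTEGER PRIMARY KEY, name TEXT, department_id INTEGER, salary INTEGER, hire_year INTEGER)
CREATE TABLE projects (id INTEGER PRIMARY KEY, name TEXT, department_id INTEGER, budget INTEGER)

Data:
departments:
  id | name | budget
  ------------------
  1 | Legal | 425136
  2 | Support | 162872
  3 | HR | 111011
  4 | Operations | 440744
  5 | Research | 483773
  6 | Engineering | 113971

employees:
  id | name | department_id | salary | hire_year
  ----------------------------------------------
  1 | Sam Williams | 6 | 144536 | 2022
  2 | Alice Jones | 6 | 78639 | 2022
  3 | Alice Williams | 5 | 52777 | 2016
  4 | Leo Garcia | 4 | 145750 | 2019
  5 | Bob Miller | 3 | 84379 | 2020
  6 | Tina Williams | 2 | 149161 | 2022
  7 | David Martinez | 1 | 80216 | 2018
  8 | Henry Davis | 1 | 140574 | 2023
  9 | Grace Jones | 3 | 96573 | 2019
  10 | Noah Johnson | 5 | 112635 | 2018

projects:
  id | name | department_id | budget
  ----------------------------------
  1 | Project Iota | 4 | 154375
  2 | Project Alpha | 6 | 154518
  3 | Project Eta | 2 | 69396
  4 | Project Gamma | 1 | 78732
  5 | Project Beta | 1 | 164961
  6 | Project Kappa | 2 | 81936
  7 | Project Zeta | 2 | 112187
SELECT department_id, SUM(budget) AS sum_budget FROM projects GROUP BY department_id

Execution result:
department_id | sum_budget
1 | 243693
2 | 263519
4 | 154375
6 | 154518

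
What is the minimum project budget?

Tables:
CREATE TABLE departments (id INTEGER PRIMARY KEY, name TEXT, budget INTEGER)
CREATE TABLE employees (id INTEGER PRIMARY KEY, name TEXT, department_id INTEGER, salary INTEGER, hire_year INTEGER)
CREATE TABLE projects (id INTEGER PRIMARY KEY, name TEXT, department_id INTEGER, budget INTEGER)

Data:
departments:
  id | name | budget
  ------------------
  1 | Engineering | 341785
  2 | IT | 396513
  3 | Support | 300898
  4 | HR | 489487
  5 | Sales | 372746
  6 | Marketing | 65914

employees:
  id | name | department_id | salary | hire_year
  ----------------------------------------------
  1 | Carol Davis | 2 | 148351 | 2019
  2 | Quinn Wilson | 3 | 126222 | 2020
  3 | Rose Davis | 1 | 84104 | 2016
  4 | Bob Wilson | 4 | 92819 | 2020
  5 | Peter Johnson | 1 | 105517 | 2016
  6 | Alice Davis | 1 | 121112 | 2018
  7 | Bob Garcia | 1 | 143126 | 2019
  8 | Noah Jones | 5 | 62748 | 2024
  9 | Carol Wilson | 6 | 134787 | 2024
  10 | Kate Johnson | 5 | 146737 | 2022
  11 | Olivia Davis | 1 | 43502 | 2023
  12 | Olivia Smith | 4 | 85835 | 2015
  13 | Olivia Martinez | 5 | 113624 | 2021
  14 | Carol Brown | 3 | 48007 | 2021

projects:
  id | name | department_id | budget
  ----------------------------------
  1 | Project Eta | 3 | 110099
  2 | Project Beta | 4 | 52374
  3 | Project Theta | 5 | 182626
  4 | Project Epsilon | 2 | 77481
SELECT MIN(budget) FROM projects

Execution result:
52374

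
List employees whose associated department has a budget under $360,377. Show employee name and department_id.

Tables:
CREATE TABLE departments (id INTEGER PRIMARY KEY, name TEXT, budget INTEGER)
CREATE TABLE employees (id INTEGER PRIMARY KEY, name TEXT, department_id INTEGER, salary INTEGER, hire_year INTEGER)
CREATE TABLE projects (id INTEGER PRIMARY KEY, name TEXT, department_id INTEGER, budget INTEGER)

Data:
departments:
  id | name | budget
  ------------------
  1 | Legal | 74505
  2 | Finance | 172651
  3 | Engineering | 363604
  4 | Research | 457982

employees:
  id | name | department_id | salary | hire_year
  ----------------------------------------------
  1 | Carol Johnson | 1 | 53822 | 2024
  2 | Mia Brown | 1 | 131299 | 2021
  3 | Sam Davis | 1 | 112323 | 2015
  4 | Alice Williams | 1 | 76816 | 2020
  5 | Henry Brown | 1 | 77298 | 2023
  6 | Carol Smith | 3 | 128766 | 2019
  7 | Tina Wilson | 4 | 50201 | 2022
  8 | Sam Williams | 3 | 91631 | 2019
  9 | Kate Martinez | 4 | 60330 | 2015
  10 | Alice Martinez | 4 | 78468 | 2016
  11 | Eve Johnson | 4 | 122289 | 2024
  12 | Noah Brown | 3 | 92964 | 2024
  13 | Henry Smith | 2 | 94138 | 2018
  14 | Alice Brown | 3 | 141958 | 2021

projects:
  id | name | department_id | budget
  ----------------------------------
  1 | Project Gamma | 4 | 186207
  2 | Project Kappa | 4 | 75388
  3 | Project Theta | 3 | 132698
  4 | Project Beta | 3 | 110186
SELECT name, department_id FROM employees WHERE department_id IN (SELECT id FROM departments WHERE budget < 360377)

Execution result:
name | department_id
Carol Johnson | 1
Mia Brown | 1
Sam Davis | 1
Alice Williams | 1
Henry Brown | 1
Henry Smith | 2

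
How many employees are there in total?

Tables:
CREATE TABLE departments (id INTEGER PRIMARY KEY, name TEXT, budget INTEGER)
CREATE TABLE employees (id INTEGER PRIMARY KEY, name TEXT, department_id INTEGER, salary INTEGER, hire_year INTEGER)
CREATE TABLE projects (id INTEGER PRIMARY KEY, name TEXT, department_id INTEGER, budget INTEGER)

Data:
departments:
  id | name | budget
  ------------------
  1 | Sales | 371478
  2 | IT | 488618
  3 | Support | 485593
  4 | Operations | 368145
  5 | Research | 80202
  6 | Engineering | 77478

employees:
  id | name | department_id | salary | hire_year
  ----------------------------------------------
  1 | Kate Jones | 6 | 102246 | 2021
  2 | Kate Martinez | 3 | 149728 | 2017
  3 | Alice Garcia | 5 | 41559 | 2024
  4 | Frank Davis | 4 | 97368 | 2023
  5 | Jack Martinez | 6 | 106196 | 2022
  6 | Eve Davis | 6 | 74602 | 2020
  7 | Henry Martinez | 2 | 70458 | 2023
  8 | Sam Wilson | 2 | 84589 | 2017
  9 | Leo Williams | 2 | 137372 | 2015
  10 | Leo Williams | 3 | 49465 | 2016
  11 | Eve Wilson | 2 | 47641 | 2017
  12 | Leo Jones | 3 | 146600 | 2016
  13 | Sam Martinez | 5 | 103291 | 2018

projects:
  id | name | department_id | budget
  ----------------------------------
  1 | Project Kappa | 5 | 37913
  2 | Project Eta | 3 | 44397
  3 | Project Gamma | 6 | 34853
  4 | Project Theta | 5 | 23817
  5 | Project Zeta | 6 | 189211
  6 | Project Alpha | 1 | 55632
SELECT COUNT(*) FROM employees

Execution result:
13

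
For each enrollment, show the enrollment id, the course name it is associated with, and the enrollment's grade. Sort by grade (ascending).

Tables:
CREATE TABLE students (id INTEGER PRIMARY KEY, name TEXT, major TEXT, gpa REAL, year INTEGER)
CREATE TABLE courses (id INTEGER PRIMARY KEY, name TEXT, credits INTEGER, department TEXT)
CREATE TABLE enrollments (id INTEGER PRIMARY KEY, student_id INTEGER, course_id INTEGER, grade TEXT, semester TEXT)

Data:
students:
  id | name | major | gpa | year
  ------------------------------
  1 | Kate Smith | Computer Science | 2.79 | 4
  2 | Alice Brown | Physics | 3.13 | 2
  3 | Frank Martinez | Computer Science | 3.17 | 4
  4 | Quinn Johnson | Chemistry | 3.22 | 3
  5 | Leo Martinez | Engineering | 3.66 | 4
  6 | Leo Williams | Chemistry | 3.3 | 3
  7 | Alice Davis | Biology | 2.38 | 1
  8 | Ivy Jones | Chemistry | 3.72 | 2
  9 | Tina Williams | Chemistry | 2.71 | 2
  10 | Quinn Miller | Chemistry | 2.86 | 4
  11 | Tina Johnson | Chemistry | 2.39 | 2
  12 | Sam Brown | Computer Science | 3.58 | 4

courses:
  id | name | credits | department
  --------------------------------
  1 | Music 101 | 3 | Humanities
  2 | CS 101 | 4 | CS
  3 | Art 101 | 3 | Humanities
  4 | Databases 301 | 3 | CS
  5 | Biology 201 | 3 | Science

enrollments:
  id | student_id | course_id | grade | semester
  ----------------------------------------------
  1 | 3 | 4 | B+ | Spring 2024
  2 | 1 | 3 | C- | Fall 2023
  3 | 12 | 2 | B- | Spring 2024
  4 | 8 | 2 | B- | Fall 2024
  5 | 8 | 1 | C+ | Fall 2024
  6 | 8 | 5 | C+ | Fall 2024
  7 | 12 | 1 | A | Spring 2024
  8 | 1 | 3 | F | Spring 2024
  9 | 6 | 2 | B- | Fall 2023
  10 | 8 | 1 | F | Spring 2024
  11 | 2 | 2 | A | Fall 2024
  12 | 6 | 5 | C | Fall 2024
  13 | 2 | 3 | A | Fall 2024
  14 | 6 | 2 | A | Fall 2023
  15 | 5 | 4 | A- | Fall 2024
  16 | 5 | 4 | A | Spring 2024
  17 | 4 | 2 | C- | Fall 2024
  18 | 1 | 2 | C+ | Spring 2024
SELECT c.id, p.name AS course, c.grade FROM enrollments c JOIN courses p ON c.course_id = p.id ORDER BY c.grade ASC

Execution result:
id | course | grade
7 | Music 101 | A
11 | CS 101 | A
13 | Art 101 | A
14 | CS 101 | A
16 | Databases 301 | A
15 | Databases 301 | A-
1 | Databases 301 | B+
3 | CS 101 | B-
4 | CS 101 | B-
9 | CS 101 | B-
12 | Biology 201 | C
5 | Music 101 | C+
6 | Biology 201 | C+
18 | CS 101 | C+
2 | Art 101 | C-
17 | CS 101 | C-
8 | Art 101 | F
10 | Music 101 | F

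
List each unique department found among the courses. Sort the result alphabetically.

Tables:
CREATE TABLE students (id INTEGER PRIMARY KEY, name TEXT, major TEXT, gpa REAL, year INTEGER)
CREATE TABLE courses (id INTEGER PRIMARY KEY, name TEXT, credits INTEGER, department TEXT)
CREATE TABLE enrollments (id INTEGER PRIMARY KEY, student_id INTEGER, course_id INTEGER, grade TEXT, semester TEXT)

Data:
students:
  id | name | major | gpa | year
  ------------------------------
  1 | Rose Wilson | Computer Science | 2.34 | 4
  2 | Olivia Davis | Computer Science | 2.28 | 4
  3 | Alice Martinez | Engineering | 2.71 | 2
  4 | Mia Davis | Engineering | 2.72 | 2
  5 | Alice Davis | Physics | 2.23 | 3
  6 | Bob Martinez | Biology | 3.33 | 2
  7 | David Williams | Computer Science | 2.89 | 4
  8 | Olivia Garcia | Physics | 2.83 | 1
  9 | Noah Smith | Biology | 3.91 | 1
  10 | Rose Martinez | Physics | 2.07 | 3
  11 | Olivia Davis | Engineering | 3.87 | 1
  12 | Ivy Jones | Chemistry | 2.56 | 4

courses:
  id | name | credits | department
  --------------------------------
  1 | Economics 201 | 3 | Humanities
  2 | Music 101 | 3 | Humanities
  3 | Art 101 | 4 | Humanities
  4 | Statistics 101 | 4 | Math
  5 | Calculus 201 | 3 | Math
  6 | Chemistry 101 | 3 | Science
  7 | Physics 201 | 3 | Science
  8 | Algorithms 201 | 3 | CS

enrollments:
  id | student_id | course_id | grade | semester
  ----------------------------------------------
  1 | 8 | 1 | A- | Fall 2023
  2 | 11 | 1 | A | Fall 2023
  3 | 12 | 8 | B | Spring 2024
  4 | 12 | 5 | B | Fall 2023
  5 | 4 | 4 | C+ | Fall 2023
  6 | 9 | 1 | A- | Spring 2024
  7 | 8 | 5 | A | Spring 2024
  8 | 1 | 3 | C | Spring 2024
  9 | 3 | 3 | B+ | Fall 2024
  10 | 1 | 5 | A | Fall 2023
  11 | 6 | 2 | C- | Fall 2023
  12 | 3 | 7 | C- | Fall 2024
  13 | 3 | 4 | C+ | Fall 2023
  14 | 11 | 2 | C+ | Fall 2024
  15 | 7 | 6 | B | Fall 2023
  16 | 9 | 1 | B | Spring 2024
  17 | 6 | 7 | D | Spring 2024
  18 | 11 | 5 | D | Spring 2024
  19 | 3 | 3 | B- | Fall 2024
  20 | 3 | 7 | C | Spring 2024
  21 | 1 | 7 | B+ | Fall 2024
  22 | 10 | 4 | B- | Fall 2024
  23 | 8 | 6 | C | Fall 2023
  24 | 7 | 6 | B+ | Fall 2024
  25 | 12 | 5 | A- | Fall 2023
SELECT DISTINCT department FROM courses ORDER BY department

Execution result:
department
CS
Humanities
Math
Science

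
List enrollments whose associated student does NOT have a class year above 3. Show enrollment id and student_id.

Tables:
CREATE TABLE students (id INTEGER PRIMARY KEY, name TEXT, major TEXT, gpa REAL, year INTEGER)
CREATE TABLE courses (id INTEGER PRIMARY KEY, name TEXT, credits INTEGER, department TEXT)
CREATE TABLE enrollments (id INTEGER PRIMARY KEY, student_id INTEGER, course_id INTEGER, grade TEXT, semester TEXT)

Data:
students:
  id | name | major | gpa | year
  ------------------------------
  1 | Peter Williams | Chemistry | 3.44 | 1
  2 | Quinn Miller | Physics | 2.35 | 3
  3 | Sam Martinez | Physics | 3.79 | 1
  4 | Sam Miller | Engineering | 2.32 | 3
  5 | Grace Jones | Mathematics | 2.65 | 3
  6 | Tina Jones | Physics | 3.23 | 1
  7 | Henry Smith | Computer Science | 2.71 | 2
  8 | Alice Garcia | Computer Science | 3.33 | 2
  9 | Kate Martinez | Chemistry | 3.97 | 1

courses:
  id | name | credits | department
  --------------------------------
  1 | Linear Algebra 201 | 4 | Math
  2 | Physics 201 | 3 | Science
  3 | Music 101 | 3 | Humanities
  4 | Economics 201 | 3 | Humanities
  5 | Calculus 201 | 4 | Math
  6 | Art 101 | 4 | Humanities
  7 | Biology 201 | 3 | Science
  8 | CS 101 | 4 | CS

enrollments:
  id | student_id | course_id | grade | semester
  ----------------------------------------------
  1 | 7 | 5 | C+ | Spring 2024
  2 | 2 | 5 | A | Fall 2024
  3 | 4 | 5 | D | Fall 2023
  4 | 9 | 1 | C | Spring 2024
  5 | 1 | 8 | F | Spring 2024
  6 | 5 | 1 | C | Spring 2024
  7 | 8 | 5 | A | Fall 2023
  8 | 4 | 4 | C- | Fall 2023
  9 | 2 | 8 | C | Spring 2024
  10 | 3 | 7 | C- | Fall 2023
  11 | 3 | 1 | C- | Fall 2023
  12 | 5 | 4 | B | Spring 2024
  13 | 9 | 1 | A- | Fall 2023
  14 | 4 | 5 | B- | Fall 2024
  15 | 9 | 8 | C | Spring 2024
SELECT id, student_id FROM enrollments WHERE student_id NOT IN (SELECT id FROM students WHERE year > 3)

Execution result:
id | student_id
1 | 7
2 | 2
3 | 4
4 | 9
5 | 1
6 | 5
7 | 8
8 | 4
9 | 2
10 | 3
11 | 3
12 | 5
13 | 9
14 | 4
15 | 9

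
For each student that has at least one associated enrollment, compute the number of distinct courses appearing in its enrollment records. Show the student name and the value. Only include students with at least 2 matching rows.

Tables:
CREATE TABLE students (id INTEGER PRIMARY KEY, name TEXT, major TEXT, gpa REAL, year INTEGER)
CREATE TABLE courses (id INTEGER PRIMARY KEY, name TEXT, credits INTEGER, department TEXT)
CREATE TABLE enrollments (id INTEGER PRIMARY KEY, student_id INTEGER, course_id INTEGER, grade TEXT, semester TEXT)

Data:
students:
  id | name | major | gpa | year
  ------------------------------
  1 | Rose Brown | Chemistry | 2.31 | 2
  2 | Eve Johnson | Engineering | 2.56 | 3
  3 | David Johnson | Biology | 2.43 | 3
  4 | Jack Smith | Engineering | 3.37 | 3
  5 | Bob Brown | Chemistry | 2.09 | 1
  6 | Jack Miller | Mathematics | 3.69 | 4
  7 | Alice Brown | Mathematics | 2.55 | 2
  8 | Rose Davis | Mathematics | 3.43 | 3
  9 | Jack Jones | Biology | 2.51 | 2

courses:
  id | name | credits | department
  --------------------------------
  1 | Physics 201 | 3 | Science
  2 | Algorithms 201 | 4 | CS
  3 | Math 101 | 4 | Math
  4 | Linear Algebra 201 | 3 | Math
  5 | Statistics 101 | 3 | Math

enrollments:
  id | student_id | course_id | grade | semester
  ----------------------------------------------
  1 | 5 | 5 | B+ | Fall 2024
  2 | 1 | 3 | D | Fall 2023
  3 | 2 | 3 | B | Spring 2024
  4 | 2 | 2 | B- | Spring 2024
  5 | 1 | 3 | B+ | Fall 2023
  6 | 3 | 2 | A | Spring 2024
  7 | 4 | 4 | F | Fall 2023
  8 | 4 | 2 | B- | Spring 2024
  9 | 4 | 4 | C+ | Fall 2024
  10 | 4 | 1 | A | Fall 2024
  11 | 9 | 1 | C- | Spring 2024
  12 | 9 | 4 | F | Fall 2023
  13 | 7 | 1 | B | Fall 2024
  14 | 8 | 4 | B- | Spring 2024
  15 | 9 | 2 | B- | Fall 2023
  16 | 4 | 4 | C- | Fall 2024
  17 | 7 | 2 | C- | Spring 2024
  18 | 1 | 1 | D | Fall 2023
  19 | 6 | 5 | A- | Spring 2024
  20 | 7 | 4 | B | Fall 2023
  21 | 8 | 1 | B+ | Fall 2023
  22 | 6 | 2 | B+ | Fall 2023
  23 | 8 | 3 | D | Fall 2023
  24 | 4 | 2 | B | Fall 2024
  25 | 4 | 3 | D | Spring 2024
SELECT p.name, COUNT(DISTINCT c.course_id) AS distinct_course_count FROM enrollments c JOIN students p ON c.student_id = p.id GROUP BY p.id, p.name HAVING COUNT(*) >= 2

Execution result:
name | distinct_course_count
Rose Brown | 2
Eve Johnson | 2
Jack Smith | 4
Jack Miller | 2
Alice Brown | 3
Rose Davis | 3
Jack Jones | 3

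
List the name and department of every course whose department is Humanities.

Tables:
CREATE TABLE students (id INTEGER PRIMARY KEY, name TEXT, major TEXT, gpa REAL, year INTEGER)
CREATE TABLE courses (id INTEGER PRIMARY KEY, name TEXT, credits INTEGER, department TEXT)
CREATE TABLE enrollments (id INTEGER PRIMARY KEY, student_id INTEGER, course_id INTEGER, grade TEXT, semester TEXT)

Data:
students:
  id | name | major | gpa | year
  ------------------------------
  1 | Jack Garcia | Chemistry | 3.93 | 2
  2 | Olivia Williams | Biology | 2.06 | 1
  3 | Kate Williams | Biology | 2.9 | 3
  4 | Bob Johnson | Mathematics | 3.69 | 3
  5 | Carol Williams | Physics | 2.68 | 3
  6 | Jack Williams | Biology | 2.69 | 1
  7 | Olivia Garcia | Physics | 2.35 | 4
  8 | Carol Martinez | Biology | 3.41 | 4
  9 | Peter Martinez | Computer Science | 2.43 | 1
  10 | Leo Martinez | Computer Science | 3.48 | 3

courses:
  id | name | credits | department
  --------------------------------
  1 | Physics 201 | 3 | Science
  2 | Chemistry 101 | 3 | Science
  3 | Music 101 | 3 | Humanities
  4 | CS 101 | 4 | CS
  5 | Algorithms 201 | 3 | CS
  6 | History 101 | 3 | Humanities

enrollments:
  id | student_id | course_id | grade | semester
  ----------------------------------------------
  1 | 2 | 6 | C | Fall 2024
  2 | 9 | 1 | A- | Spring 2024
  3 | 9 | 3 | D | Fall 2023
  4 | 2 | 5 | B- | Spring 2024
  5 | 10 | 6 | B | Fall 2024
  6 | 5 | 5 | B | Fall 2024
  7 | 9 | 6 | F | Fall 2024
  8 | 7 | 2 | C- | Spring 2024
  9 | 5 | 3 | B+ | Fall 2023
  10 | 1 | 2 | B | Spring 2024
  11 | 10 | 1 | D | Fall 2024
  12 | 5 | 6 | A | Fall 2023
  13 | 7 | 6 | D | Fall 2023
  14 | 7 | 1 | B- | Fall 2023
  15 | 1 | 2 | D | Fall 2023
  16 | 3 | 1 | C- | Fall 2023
SELECT name, department FROM courses WHERE department = 'Humanities'

Execution result:
name | department
Music 101 | Humanities
History 101 | Humanities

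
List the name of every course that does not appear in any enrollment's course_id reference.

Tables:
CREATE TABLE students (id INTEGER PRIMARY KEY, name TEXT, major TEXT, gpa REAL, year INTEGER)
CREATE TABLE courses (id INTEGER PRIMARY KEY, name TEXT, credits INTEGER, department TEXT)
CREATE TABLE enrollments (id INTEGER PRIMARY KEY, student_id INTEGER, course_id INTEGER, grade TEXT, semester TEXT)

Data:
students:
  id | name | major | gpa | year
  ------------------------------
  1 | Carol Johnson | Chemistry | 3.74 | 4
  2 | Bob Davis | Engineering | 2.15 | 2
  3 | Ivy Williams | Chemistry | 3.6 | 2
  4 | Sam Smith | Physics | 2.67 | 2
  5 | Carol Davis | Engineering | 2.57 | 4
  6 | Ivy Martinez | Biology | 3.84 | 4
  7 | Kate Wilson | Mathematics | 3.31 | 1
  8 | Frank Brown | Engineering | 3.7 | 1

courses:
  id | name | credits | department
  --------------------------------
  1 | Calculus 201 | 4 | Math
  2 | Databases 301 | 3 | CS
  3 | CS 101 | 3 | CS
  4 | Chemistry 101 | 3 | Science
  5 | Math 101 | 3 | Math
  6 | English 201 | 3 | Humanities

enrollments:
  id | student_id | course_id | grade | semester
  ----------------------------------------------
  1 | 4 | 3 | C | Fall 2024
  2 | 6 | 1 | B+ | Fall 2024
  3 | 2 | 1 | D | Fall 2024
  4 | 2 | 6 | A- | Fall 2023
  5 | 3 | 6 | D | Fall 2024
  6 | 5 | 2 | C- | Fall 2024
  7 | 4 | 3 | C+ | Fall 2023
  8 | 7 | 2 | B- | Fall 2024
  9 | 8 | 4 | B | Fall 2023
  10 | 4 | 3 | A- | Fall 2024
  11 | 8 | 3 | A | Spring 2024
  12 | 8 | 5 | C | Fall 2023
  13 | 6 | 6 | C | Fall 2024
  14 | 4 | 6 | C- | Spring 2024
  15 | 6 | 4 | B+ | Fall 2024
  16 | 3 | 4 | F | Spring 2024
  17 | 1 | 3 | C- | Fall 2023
SELECT p.name FROM courses p LEFT JOIN enrollments c ON c.course_id = p.id WHERE c.id IS NULL

Execution result:
(no rows)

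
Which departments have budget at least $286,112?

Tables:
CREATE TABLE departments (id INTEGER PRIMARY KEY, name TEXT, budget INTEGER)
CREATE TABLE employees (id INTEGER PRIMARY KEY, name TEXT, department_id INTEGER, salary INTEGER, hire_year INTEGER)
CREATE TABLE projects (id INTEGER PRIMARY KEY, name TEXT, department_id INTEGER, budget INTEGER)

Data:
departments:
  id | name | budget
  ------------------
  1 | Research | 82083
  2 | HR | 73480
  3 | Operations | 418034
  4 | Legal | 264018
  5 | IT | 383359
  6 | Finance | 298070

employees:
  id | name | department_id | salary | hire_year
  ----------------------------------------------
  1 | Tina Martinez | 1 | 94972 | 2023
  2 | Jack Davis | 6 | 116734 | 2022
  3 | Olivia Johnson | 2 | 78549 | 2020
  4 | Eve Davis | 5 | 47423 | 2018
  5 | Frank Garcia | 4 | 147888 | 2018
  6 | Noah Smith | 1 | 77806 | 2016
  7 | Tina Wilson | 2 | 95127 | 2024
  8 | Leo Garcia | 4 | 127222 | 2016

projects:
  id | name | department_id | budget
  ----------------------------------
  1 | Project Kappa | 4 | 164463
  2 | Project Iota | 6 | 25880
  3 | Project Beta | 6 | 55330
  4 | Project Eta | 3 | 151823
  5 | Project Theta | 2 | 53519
SELECT name, budget FROM departments WHERE budget >= 286112

Execution result:
name | budget
Operations | 418034
IT | 383359
Finance | 298070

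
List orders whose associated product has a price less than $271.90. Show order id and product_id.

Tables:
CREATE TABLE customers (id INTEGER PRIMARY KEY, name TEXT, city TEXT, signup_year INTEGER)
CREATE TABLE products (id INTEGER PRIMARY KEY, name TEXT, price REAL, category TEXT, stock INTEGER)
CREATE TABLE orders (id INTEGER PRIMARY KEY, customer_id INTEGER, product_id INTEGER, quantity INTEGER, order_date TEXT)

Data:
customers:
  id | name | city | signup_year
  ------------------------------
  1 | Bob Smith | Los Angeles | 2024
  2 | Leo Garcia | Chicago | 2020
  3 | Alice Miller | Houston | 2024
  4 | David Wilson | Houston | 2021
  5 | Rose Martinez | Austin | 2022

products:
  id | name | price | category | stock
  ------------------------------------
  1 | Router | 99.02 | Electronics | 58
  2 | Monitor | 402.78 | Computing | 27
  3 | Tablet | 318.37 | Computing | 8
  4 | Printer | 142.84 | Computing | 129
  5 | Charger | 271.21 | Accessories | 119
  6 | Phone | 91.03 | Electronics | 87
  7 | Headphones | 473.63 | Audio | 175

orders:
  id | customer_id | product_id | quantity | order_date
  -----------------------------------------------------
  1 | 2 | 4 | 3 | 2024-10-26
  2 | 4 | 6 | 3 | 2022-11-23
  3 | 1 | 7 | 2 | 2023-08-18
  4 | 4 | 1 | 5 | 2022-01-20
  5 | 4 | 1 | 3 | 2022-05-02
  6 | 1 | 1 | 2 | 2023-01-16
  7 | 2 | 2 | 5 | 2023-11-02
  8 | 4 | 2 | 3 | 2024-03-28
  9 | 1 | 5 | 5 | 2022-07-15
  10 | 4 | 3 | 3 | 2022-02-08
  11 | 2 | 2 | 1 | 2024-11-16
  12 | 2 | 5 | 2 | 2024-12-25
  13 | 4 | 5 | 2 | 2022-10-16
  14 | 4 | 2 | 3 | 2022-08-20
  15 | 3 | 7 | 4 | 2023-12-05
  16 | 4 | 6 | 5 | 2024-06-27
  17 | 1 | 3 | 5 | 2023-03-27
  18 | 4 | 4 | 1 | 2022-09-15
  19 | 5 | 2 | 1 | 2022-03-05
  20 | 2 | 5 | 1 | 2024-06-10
SELECT id, product_id FROM orders WHERE product_id IN (SELECT id FROM products WHERE price < 271.9)

Execution result:
id | product_id
1 | 4
2 | 6
4 | 1
5 | 1
6 | 1
9 | 5
12 | 5
13 | 5
16 | 6
18 | 4
20 | 5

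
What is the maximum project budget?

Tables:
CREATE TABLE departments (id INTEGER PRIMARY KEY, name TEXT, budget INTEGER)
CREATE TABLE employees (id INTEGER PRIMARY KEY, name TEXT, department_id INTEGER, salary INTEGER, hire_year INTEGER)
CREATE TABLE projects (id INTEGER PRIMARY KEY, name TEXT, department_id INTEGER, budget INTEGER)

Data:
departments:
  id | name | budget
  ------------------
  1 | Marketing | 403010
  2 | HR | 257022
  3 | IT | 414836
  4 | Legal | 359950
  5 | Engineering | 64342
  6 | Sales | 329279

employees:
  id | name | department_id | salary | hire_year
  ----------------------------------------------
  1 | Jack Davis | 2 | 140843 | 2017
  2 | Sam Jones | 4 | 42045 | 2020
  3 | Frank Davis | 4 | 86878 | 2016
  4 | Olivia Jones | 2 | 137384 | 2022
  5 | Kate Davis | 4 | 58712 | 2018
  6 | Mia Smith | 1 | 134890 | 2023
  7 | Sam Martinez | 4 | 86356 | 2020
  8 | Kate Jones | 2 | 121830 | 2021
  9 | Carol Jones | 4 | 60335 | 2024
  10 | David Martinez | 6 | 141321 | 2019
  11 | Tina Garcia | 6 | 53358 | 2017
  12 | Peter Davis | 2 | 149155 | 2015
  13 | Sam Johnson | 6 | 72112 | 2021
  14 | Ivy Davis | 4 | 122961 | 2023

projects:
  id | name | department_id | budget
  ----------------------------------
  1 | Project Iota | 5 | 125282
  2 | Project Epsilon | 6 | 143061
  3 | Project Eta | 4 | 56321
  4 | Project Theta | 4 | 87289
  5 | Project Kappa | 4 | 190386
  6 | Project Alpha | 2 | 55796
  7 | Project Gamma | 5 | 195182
SELECT MAX(budget) FROM projects

Execution result:
195182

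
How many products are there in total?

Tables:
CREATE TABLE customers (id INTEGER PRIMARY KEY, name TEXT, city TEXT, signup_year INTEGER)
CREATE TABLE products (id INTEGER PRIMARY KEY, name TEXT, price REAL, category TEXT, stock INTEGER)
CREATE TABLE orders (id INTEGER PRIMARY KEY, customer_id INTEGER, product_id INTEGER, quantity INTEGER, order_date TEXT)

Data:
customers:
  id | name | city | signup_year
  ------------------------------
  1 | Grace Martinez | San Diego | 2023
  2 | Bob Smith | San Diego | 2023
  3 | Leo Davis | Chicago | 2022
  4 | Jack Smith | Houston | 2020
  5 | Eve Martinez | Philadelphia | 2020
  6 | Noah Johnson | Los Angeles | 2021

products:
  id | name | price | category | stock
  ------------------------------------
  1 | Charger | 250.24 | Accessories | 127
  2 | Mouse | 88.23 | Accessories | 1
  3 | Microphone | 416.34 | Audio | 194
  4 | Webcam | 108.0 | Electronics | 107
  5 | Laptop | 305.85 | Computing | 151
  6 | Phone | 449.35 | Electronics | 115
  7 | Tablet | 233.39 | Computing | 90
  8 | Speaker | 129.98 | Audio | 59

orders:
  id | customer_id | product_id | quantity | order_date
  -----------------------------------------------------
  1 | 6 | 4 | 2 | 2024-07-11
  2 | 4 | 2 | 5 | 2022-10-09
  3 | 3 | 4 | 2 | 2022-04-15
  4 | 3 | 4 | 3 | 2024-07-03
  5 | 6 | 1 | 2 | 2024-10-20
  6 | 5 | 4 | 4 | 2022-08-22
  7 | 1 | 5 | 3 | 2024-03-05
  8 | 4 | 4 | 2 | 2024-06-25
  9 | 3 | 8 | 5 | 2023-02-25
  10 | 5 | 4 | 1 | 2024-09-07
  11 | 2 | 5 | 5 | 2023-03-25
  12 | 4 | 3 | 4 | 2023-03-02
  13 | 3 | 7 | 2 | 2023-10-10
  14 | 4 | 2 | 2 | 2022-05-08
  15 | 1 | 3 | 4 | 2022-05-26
SELECT COUNT(*) FROM products

Execution result:
8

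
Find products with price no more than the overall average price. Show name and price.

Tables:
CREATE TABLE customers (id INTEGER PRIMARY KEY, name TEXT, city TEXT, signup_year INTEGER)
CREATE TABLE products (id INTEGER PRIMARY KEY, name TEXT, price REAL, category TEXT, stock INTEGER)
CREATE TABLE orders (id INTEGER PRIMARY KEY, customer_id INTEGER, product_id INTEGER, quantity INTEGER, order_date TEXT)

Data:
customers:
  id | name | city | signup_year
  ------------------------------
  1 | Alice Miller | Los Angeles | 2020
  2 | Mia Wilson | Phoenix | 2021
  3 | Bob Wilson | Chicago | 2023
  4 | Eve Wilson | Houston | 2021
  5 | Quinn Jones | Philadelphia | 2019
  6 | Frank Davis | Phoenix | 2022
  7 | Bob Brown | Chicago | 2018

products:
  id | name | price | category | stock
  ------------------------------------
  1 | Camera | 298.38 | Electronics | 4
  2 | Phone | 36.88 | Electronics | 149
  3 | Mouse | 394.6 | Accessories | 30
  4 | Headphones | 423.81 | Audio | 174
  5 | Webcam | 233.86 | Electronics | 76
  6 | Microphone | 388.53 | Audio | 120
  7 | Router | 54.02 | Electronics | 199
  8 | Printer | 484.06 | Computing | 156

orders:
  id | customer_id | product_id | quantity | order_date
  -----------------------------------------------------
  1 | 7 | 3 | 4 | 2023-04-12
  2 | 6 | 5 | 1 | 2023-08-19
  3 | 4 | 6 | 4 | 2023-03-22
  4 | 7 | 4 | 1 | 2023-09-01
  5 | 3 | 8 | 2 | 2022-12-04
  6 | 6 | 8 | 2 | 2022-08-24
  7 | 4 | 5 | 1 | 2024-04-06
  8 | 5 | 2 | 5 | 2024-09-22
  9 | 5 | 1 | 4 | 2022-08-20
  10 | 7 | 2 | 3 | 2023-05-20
SELECT name, price FROM products WHERE price <= (SELECT AVG(price) FROM products)

Execution result:
name | price
Phone | 36.88
Webcam | 233.86
Router | 54.02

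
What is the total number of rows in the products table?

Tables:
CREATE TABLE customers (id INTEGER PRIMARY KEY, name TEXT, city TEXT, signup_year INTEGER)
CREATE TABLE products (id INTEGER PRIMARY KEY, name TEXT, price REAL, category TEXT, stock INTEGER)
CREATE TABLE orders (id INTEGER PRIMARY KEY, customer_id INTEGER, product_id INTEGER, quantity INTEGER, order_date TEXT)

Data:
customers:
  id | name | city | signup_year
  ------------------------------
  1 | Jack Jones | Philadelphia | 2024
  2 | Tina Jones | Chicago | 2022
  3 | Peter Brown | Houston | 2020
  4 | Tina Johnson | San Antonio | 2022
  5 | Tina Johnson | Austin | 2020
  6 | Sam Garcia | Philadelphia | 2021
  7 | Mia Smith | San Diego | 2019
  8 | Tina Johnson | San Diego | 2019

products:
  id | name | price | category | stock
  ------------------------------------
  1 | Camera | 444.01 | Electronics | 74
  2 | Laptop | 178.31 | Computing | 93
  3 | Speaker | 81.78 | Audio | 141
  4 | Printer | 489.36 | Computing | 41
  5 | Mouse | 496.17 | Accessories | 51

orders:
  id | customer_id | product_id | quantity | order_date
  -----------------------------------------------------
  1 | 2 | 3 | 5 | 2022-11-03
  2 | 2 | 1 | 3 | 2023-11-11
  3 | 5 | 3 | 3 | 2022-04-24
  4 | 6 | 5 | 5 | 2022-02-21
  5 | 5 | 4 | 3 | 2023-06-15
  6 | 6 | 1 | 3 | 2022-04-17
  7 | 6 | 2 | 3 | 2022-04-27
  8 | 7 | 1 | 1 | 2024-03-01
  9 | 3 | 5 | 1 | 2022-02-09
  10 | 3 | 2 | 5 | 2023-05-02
SELECT COUNT(*) FROM products

Execution result:
5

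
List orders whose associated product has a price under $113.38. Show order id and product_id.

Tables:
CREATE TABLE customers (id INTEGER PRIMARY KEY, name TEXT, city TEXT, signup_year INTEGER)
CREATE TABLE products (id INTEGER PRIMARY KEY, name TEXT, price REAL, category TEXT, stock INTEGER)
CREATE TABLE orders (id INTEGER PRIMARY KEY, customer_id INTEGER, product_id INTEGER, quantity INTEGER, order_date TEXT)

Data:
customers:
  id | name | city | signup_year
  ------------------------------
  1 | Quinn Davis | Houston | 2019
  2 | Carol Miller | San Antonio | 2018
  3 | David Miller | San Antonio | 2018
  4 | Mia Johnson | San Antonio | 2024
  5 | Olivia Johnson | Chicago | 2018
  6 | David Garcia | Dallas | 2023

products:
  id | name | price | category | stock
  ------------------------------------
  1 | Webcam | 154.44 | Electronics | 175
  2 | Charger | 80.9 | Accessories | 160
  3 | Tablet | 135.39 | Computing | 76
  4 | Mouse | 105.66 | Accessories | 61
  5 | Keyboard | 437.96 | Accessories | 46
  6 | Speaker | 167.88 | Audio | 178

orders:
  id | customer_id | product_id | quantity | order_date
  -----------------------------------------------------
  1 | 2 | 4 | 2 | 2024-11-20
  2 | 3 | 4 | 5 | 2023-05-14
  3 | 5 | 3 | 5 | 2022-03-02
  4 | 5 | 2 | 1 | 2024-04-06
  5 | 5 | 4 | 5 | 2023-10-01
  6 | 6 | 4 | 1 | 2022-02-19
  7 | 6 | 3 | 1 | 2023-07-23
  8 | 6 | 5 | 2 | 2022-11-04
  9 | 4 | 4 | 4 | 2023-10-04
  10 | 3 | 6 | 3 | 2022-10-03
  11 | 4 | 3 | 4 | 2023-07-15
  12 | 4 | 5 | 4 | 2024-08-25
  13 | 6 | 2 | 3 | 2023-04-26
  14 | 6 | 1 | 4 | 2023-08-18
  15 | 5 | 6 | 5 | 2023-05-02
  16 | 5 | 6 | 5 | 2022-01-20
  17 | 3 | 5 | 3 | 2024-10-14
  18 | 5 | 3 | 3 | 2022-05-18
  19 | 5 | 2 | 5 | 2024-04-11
SELECT id, product_id FROM orders WHERE product_id IN (SELECT id FROM products WHERE price < 113.38)

Execution result:
id | product_id
1 | 4
2 | 4
4 | 2
5 | 4
6 | 4
9 | 4
13 | 2
19 | 2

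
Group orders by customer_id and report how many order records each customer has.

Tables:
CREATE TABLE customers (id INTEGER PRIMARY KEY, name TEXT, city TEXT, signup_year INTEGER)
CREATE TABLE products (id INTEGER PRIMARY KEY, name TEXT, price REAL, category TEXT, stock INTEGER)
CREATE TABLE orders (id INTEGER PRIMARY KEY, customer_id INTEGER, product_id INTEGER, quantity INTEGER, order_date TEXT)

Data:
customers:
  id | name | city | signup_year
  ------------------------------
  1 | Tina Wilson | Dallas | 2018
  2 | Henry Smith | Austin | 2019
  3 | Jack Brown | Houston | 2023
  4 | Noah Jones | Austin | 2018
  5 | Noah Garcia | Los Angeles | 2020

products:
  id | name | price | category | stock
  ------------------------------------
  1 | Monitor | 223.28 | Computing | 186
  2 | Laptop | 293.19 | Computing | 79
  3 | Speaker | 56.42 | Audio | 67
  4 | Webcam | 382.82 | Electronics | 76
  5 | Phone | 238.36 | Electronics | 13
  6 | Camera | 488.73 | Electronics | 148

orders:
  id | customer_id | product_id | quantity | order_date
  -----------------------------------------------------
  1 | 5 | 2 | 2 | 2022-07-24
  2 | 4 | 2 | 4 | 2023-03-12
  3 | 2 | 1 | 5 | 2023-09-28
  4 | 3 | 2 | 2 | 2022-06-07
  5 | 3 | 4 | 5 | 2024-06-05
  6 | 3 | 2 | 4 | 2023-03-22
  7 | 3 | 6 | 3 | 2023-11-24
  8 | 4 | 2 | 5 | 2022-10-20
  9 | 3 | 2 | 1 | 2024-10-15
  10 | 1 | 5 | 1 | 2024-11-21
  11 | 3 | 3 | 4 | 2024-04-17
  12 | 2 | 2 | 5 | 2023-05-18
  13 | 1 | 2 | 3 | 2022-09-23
SELECT customer_id, COUNT(*) AS order_count FROM orders GROUP BY customer_id

Execution result:
customer_id | order_count
1 | 2
2 | 2
3 | 6
4 | 2
5 | 1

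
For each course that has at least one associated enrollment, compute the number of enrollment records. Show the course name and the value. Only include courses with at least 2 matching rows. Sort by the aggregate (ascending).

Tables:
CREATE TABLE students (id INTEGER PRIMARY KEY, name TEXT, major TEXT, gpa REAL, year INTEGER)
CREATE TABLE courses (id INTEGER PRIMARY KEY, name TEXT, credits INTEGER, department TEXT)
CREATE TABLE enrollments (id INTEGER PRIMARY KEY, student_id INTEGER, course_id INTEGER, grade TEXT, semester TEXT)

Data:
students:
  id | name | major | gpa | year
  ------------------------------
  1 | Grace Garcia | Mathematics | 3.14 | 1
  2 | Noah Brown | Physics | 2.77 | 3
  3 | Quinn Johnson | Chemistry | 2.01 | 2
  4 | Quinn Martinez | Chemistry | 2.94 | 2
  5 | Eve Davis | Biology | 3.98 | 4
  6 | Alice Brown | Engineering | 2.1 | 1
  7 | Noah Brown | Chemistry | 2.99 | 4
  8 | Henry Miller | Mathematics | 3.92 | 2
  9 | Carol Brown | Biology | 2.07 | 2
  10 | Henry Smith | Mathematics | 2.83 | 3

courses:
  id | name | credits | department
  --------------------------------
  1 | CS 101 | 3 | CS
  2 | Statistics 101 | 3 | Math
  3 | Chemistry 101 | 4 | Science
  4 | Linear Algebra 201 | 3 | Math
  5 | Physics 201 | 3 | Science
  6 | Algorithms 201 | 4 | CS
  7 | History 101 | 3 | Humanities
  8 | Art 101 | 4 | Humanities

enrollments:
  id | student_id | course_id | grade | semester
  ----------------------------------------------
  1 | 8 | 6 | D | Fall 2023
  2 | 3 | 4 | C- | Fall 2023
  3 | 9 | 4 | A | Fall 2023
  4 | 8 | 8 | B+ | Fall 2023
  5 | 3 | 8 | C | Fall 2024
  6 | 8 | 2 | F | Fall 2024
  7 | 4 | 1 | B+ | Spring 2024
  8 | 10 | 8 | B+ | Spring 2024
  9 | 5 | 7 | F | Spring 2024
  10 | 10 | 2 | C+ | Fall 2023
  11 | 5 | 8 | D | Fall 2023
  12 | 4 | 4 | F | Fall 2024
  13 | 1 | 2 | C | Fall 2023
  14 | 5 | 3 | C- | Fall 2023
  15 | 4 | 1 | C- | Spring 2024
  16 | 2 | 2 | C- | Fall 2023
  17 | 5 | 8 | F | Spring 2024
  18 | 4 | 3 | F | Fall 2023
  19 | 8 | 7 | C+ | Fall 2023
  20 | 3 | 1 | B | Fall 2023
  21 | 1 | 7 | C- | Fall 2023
SELECT p.name, COUNT(*) AS n FROM enrollments c JOIN courses p ON c.course_id = p.id GROUP BY p.id, p.name HAVING COUNT(*) >= 2 ORDER BY n ASC

Execution result:
name | n
Chemistry 101 | 2
CS 101 | 3
Linear Algebra 201 | 3
History 101 | 3
Statistics 101 | 4
Art 101 | 5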